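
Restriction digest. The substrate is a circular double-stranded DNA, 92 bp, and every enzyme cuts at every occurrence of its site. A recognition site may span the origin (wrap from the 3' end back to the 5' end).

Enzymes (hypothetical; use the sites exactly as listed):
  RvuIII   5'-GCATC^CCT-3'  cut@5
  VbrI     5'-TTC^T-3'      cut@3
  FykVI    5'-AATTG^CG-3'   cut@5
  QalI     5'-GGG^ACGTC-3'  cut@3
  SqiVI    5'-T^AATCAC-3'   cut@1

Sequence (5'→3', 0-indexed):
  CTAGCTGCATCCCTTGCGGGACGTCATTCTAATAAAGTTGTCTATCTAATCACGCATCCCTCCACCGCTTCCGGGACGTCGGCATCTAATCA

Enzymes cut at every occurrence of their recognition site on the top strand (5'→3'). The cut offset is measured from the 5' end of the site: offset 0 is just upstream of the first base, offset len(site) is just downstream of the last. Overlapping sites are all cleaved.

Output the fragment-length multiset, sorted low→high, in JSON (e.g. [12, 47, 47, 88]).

[9,9,11,12,16,17,18]

Per-enzyme occurrences:
  RvuIII (GCATCCCT, off=5): starts [6, 53] → cuts [11, 58]
  VbrI (TTCT, off=3): starts [26] → cuts [29]
  FykVI (AATTGCG, off=5): no sites
  QalI (GGGACGTC, off=3): starts [17, 72] → cuts [20, 75]
  SqiVI (TAATCAC, off=1): starts [46, 86] → cuts [47, 87]

All cut coordinates (distinct, sorted): [11, 20, 29, 47, 58, 75, 87]

Fragments:
  11→20: 9 bp
  20→29: 9 bp
  29→47: 18 bp
  47→58: 11 bp
  58→75: 17 bp
  75→87: 12 bp
  87→11 (wrap): 92-87+11 = 16 bp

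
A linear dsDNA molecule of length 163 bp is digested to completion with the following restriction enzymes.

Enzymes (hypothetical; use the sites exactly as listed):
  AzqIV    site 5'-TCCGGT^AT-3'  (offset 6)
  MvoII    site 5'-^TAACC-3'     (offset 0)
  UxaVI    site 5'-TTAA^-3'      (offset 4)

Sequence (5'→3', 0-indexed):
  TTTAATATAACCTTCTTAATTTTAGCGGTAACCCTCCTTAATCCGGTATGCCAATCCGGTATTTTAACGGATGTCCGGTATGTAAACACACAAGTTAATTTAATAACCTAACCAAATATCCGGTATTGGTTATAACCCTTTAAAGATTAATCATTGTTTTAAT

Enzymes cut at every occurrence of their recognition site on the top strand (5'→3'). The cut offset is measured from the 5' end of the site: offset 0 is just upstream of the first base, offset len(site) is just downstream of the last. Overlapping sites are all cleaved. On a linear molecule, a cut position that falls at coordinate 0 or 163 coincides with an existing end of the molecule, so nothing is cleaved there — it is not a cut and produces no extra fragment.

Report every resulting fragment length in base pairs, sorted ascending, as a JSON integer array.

[1,2,5,5,5,6,7,7,8,9,11,12,12,12,13,13,16,19]

Scan for sites:
  AzqIV (TCCGGTAT, off=6): starts [41, 54, 73, 118] → cuts [47, 60, 79, 124]
  MvoII (TAACC, off=0): starts [7, 28, 103, 108, 132] → cuts [7, 28, 103, 108, 132]
  UxaVI (TTAA, off=4): starts [1, 15, 37, 63, 94, 99, 139, 146, 158] → cuts [5, 19, 41, 67, 98, 103, 143, 150, 162]

All cut coordinates (distinct, sorted): [5, 7, 19, 28, 41, 47, 60, 67, 79, 98, 103, 108, 124, 132, 143, 150, 162]

Fragment lengths:
  [0,5): 5 bp
  [5,7): 2 bp
  [7,19): 12 bp
  [19,28): 9 bp
  [28,41): 13 bp
  [41,47): 6 bp
  [47,60): 13 bp
  [60,67): 7 bp
  [67,79): 12 bp
  [79,98): 19 bp
  [98,103): 5 bp
  [103,108): 5 bp
  [108,124): 16 bp
  [124,132): 8 bp
  [132,143): 11 bp
  [143,150): 7 bp
  [150,162): 12 bp
  [162,163): 1 bp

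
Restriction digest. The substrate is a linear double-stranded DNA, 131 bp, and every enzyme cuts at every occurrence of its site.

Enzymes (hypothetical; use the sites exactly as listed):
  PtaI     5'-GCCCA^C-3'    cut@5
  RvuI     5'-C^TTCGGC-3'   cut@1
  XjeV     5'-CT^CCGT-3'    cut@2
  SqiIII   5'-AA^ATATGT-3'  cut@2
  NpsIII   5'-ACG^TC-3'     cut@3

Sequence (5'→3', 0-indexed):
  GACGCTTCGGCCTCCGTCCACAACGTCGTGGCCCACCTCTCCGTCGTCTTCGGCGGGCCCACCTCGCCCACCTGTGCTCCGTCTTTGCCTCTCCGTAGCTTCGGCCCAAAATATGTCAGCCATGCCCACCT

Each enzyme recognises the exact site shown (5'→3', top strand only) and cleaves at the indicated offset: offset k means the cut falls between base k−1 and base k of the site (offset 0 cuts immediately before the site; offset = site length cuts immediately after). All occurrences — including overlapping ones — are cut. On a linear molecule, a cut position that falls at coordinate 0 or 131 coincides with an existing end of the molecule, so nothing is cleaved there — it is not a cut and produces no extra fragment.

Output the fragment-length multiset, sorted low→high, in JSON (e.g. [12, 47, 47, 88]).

[3,5,5,7,8,8,8,9,10,11,12,13,14,18]

Per-enzyme occurrences:
  PtaI (GCCCAC, off=5): starts [30, 56, 65, 123] → cuts [35, 61, 70, 128]
  RvuI (CTTCGGC, off=1): starts [4, 47, 98] → cuts [5, 48, 99]
  XjeV (CTCCGT, off=2): starts [11, 38, 76, 90] → cuts [13, 40, 78, 92]
  SqiIII (AAATATGT, off=2): starts [108] → cuts [110]
  NpsIII (ACGTC, off=3): starts [22] → cuts [25]

Pooled cuts: [5, 13, 25, 35, 40, 48, 61, 70, 78, 92, 99, 110, 128]

Fragment lengths:
  [0,5): 5 bp
  [5,13): 8 bp
  [13,25): 12 bp
  [25,35): 10 bp
  [35,40): 5 bp
  [40,48): 8 bp
  [48,61): 13 bp
  [61,70): 9 bp
  [70,78): 8 bp
  [78,92): 14 bp
  [92,99): 7 bp
  [99,110): 11 bp
  [110,128): 18 bp
  [128,131): 3 bp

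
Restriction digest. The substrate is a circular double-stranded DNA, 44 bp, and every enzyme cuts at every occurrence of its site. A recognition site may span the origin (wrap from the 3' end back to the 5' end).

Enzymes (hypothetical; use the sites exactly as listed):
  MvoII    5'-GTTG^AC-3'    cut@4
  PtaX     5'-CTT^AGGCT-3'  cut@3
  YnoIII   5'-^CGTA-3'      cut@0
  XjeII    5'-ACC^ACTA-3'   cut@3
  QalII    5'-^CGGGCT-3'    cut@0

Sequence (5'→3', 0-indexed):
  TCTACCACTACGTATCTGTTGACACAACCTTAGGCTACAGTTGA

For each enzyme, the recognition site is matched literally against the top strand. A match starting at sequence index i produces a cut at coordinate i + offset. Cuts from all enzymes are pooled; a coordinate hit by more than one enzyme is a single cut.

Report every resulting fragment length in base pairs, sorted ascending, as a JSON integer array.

Scan for sites:
  MvoII GTTGAC/4: at [17] ⇒ [21]
  PtaX CTTAGGCT/3: at [28] ⇒ [31]
  YnoIII CGTA/0: at [10] ⇒ [10]
  XjeII ACCACTA/3: at [3] ⇒ [6]
  QalII (CGGGCT, off=0): no sites

Pooled cuts: [6, 10, 21, 31]

Fragment lengths:
  6→10: 4 bp
  10→21: 11 bp
  21→31: 10 bp
  31→6 (wrap): 44-31+6 = 19 bp

[4,10,11,19]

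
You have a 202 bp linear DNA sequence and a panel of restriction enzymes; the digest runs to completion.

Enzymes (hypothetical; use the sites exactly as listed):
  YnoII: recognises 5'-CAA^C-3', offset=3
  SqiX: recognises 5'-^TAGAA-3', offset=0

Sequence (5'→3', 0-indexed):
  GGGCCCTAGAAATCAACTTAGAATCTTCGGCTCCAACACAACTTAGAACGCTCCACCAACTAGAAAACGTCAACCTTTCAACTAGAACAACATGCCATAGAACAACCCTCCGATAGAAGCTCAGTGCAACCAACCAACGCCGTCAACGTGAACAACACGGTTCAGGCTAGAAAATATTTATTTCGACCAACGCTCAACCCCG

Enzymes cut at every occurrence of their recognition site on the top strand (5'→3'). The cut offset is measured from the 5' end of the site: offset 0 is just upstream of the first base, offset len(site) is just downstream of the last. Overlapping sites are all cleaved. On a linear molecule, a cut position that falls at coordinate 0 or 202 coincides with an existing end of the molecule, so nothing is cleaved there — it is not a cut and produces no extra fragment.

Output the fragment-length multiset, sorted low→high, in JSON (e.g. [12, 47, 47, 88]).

[1,1,2,2,4,4,5,5,6,7,7,8,8,8,8,9,9,10,12,13,16,16,18,23]

Per-enzyme occurrences:
  YnoII (CAAC, off=3): starts [13, 33, 38, 56, 70, 78, 87, 102, 126, 130, 134, 143, 152, 187, 194] → cuts [16, 36, 41, 59, 73, 81, 90, 105, 129, 133, 137, 146, 155, 190, 197]
  SqiX (TAGAA, off=0): starts [6, 18, 43, 60, 82, 97, 113, 167] → cuts [6, 18, 43, 60, 82, 97, 113, 167]

Pooled cuts: [6, 16, 18, 36, 41, 43, 59, 60, 73, 81, 82, 90, 97, 105, 113, 129, 133, 137, 146, 155, 167, 190, 197]

Fragment lengths:
  [0,6): 6 bp
  [6,16): 10 bp
  [16,18): 2 bp
  [18,36): 18 bp
  [36,41): 5 bp
  [41,43): 2 bp
  [43,59): 16 bp
  [59,60): 1 bp
  [60,73): 13 bp
  [73,81): 8 bp
  [81,82): 1 bp
  [82,90): 8 bp
  [90,97): 7 bp
  [97,105): 8 bp
  [105,113): 8 bp
  [113,129): 16 bp
  [129,133): 4 bp
  [133,137): 4 bp
  [137,146): 9 bp
  [146,155): 9 bp
  [155,167): 12 bp
  [167,190): 23 bp
  [190,197): 7 bp
  [197,202): 5 bp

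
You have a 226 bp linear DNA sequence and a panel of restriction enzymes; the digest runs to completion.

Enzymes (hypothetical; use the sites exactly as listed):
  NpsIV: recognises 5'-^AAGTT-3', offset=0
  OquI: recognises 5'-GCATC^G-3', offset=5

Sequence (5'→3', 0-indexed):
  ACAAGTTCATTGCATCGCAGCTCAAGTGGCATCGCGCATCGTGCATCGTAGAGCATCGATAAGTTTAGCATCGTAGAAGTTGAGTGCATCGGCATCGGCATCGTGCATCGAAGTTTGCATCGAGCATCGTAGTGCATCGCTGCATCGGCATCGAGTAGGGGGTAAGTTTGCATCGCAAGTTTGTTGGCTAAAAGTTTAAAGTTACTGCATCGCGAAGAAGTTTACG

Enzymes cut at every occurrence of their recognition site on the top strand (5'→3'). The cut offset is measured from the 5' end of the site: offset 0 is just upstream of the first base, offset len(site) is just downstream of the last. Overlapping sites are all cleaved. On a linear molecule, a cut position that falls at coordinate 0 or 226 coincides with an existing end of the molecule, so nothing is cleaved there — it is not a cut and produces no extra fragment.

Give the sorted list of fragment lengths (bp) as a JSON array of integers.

Site scan:
  NpsIV AAGTT/0: at [2, 60, 76, 110, 163, 176, 191, 198, 217] ⇒ [2, 60, 76, 110, 163, 176, 191, 198, 217]
  OquI GCATCG/5: at [11, 28, 35, 42, 52, 67, 85, 91, 97, 104, 116, 123, 133, 141, 147, 169, 206] ⇒ [16, 33, 40, 47, 57, 72, 90, 96, 102, 109, 121, 128, 138, 146, 152, 174, 211]

Pooled cuts: [2, 16, 33, 40, 47, 57, 60, 72, 76, 90, 96, 102, 109, 110, 121, 128, 138, 146, 152, 163, 174, 176, 191, 198, 211, 217]

Fragment lengths:
  [0,2): 2 bp
  [2,16): 14 bp
  [16,33): 17 bp
  [33,40): 7 bp
  [40,47): 7 bp
  [47,57): 10 bp
  [57,60): 3 bp
  [60,72): 12 bp
  [72,76): 4 bp
  [76,90): 14 bp
  [90,96): 6 bp
  [96,102): 6 bp
  [102,109): 7 bp
  [109,110): 1 bp
  [110,121): 11 bp
  [121,128): 7 bp
  [128,138): 10 bp
  [138,146): 8 bp
  [146,152): 6 bp
  [152,163): 11 bp
  [163,174): 11 bp
  [174,176): 2 bp
  [176,191): 15 bp
  [191,198): 7 bp
  [198,211): 13 bp
  [211,217): 6 bp
  [217,226): 9 bp

[1,2,2,3,4,6,6,6,6,7,7,7,7,7,8,9,10,10,11,11,11,12,13,14,14,15,17]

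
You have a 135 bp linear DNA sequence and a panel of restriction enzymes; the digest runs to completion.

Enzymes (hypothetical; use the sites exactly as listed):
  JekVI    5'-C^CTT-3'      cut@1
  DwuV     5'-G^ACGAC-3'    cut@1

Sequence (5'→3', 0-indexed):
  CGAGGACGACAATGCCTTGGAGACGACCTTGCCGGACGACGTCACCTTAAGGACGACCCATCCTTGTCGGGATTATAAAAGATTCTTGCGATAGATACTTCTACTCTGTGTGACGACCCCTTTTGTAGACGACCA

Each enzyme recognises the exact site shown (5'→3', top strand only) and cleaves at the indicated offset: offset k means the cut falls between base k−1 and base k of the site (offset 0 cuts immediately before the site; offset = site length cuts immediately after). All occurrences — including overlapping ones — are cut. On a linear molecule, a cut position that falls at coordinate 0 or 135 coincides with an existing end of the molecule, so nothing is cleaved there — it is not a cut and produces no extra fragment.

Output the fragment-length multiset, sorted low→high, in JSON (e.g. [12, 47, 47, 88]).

[5,5,7,7,7,7,8,9,10,10,10,50]

Scan for sites:
  JekVI CCTT/1: at [14, 26, 44, 61, 118] ⇒ [15, 27, 45, 62, 119]
  DwuV GACGAC/1: at [4, 21, 34, 51, 111, 127] ⇒ [5, 22, 35, 52, 112, 128]

Pooled cuts: [5, 15, 22, 27, 35, 45, 52, 62, 112, 119, 128]

Fragment lengths:
  [0,5): 5 bp
  [5,15): 10 bp
  [15,22): 7 bp
  [22,27): 5 bp
  [27,35): 8 bp
  [35,45): 10 bp
  [45,52): 7 bp
  [52,62): 10 bp
  [62,112): 50 bp
  [112,119): 7 bp
  [119,128): 9 bp
  [128,135): 7 bp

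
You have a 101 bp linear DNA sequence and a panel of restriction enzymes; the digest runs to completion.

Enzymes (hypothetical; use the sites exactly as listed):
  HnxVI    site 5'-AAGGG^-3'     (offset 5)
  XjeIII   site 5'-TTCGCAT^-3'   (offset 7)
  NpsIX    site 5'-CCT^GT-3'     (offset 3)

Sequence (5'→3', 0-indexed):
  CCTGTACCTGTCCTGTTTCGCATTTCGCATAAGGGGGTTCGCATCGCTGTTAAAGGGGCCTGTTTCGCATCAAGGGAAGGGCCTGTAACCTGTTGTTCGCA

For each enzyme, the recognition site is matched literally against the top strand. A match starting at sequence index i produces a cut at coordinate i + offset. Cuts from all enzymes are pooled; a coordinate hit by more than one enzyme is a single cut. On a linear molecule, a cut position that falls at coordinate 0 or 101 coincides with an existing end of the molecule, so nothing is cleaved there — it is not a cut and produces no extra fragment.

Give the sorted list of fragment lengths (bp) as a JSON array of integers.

Per-enzyme occurrences:
  HnxVI (AAGGG, off=5): starts [30, 52, 71, 76] → cuts [35, 57, 76, 81]
  XjeIII (TTCGCAT, off=7): starts [16, 23, 37, 63] → cuts [23, 30, 44, 70]
  NpsIX (CCTGT, off=3): starts [0, 6, 11, 58, 81, 88] → cuts [3, 9, 14, 61, 84, 91]

Pooled cuts: [3, 9, 14, 23, 30, 35, 44, 57, 61, 70, 76, 81, 84, 91]

Fragment lengths:
  [0,3): 3 bp
  [3,9): 6 bp
  [9,14): 5 bp
  [14,23): 9 bp
  [23,30): 7 bp
  [30,35): 5 bp
  [35,44): 9 bp
  [44,57): 13 bp
  [57,61): 4 bp
  [61,70): 9 bp
  [70,76): 6 bp
  [76,81): 5 bp
  [81,84): 3 bp
  [84,91): 7 bp
  [91,101): 10 bp

[3,3,4,5,5,5,6,6,7,7,9,9,9,10,13]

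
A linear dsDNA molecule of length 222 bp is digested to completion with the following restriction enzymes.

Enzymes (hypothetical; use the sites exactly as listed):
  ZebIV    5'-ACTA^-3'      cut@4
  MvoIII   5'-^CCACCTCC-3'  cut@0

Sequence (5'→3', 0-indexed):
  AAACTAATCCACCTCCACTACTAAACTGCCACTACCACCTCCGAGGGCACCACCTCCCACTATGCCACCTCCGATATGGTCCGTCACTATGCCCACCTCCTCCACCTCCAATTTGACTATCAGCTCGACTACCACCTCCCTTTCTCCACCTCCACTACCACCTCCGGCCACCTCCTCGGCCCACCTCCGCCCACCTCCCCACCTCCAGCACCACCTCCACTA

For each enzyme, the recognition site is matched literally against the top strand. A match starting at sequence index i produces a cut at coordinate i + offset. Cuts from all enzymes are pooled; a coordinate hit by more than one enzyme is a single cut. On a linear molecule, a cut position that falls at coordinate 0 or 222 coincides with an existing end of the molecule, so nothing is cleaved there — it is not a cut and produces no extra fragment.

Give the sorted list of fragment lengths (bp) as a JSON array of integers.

[2,2,3,3,6,8,9,10,10,11,12,12,12,12,12,13,13,14,15,18,25]

Scan for sites:
  ZebIV (ACTA, off=4): starts [2, 16, 19, 30, 58, 85, 115, 127, 153, 218] → cuts [6, 20, 23, 34, 62, 89, 119, 131, 157] (position 222 is a terminus of the linear molecule — no cut)
  MvoIII (CCACCTCC, off=0): starts [8, 34, 49, 64, 92, 101, 131, 145, 157, 167, 180, 190, 198, 210] → cuts [8, 34, 49, 64, 92, 101, 131, 145, 157, 167, 180, 190, 198, 210]

Pooled cuts: [6, 8, 20, 23, 34, 49, 62, 64, 89, 92, 101, 119, 131, 145, 157, 167, 180, 190, 198, 210]

Fragments:
  [0,6): 6 bp
  [6,8): 2 bp
  [8,20): 12 bp
  [20,23): 3 bp
  [23,34): 11 bp
  [34,49): 15 bp
  [49,62): 13 bp
  [62,64): 2 bp
  [64,89): 25 bp
  [89,92): 3 bp
  [92,101): 9 bp
  [101,119): 18 bp
  [119,131): 12 bp
  [131,145): 14 bp
  [145,157): 12 bp
  [157,167): 10 bp
  [167,180): 13 bp
  [180,190): 10 bp
  [190,198): 8 bp
  [198,210): 12 bp
  [210,222): 12 bp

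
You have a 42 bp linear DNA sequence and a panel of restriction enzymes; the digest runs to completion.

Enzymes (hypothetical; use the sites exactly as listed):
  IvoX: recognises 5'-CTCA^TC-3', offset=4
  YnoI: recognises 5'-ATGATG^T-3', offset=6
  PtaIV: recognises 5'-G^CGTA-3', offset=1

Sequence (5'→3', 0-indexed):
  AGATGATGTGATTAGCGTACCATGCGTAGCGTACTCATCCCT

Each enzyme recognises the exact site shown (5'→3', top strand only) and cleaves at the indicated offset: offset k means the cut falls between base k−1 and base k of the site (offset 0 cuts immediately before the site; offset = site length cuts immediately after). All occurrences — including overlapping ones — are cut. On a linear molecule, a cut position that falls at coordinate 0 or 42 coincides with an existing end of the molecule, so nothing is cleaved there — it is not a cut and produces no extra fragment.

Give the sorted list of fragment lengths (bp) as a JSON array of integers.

Site scan:
  IvoX CTCATC/4: at [33] ⇒ [37]
  YnoI ATGATGT/6: at [2] ⇒ [8]
  PtaIV GCGTA/1: at [14, 23, 28] ⇒ [15, 24, 29]

Pooled cuts: [8, 15, 24, 29, 37]

Fragment lengths:
  [0,8): 8 bp
  [8,15): 7 bp
  [15,24): 9 bp
  [24,29): 5 bp
  [29,37): 8 bp
  [37,42): 5 bp

[5,5,7,8,8,9]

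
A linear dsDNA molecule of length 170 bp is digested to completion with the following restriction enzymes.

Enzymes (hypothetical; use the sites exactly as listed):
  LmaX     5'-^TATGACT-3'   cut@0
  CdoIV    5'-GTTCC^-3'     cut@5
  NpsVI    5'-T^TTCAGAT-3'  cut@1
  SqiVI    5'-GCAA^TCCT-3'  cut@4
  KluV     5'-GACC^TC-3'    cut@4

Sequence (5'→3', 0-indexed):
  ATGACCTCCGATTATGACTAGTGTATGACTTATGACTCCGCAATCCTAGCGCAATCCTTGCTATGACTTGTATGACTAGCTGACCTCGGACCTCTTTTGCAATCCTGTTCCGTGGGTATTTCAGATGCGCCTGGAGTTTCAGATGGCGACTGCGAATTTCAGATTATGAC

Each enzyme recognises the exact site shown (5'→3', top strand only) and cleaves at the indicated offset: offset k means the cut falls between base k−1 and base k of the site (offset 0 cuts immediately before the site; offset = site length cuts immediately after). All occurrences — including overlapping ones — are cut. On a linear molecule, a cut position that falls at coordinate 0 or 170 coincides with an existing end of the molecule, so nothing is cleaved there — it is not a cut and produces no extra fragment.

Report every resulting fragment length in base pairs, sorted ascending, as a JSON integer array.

[6,6,7,7,7,8,9,9,10,11,11,13,13,15,18,20]

Scan for sites:
  LmaX TATGACT/0: at [12, 23, 30, 61, 70] ⇒ [12, 23, 30, 61, 70]
  CdoIV GTTCC/5: at [106] ⇒ [111]
  NpsVI TTTCAGAT/1: at [118, 136, 156] ⇒ [119, 137, 157]
  SqiVI GCAATCCT/4: at [39, 50, 98] ⇒ [43, 54, 102]
  KluV GACCTC/4: at [2, 81, 88] ⇒ [6, 85, 92]

Pooled cuts: [6, 12, 23, 30, 43, 54, 61, 70, 85, 92, 102, 111, 119, 137, 157]

Fragment lengths:
  [0,6): 6 bp
  [6,12): 6 bp
  [12,23): 11 bp
  [23,30): 7 bp
  [30,43): 13 bp
  [43,54): 11 bp
  [54,61): 7 bp
  [61,70): 9 bp
  [70,85): 15 bp
  [85,92): 7 bp
  [92,102): 10 bp
  [102,111): 9 bp
  [111,119): 8 bp
  [119,137): 18 bp
  [137,157): 20 bp
  [157,170): 13 bp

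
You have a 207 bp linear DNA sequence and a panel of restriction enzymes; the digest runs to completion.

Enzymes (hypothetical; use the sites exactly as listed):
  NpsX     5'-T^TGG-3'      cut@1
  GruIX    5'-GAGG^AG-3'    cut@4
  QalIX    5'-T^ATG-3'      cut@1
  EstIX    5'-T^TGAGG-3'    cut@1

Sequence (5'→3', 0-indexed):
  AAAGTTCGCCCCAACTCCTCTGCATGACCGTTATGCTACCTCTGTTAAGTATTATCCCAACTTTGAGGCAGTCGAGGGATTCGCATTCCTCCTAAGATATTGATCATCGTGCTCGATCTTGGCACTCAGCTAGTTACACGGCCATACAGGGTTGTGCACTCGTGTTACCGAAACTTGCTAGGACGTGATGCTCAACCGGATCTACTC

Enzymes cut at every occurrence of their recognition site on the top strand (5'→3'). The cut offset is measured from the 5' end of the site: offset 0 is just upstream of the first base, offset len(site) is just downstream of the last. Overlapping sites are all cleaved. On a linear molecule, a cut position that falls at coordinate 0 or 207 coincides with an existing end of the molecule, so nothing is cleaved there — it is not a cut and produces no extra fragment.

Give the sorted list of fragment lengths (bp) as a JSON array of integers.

Per-enzyme occurrences:
  NpsX (TTGG, off=1): starts [118] → cuts [119]
  GruIX (GAGGAG, off=4): no sites
  QalIX (TATG, off=1): starts [31] → cuts [32]
  EstIX (TTGAGG, off=1): starts [62] → cuts [63]

Pooled cuts: [32, 63, 119]

Fragments:
  [0,32): 32 bp
  [32,63): 31 bp
  [63,119): 56 bp
  [119,207): 88 bp

[31,32,56,88]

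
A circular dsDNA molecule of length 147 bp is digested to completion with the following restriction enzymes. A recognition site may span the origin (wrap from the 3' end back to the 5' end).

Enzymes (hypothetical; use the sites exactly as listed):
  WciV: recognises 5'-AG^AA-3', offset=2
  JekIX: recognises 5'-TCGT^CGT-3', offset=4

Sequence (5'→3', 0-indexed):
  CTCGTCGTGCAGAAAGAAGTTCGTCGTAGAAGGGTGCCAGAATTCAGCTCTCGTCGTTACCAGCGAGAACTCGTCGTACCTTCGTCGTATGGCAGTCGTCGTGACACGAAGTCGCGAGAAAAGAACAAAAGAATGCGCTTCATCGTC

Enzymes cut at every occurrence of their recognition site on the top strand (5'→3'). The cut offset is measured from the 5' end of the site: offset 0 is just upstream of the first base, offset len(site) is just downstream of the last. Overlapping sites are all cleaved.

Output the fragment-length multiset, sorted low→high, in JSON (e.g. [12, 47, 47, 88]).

[4,5,5,7,7,8,8,11,11,13,14,14,19,21]

Per-enzyme occurrences:
  WciV AGAA/2: at [10, 14, 27, 38, 65, 116, 121, 129] ⇒ [12, 16, 29, 40, 67, 118, 123, 131]
  JekIX TCGTCGT/4: at [1, 20, 50, 70, 81, 95] ⇒ [5, 24, 54, 74, 85, 99]

All cut coordinates (distinct, sorted): [5, 12, 16, 24, 29, 40, 54, 67, 74, 85, 99, 118, 123, 131]

Fragment lengths:
  5→12: 7 bp
  12→16: 4 bp
  16→24: 8 bp
  24→29: 5 bp
  29→40: 11 bp
  40→54: 14 bp
  54→67: 13 bp
  67→74: 7 bp
  74→85: 11 bp
  85→99: 14 bp
  99→118: 19 bp
  118→123: 5 bp
  123→131: 8 bp
  131→5 (wrap): 147-131+5 = 21 bp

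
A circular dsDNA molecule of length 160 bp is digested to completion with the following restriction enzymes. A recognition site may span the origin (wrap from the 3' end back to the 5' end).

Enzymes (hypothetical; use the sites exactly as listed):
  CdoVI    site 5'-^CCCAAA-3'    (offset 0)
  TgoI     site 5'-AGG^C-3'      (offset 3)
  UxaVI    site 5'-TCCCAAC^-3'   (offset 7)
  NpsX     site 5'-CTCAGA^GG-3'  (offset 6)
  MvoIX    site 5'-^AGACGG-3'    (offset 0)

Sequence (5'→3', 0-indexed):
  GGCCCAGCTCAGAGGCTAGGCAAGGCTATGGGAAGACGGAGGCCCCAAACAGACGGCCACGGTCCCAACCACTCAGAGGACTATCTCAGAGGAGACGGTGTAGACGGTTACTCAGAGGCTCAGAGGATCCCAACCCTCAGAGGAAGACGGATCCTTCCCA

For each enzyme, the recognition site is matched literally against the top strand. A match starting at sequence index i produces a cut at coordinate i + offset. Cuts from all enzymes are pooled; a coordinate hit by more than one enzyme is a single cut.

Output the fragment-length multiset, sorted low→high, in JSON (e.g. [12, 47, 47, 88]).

Scan for sites:
  CdoVI (CCCAAA, off=0): starts [43] → cuts [43]
  TgoI (AGGC, off=3): starts [12, 17, 22, 39, 115, 159] → cuts [2, 15, 20, 25, 42, 118]
  UxaVI (TCCCAAC, off=7): starts [62, 127] → cuts [69, 134]
  NpsX (CTCAGAGG, off=6): starts [7, 71, 84, 110, 118, 135] → cuts [13, 77, 90, 116, 124, 141]
  MvoIX (AGACGG, off=0): starts [33, 50, 92, 101, 144] → cuts [33, 50, 92, 101, 144]

Pooled cuts: [2, 13, 15, 20, 25, 33, 42, 43, 50, 69, 77, 90, 92, 101, 116, 118, 124, 134, 141, 144]

Fragments:
  2→13: 11 bp
  13→15: 2 bp
  15→20: 5 bp
  20→25: 5 bp
  25→33: 8 bp
  33→42: 9 bp
  42→43: 1 bp
  43→50: 7 bp
  50→69: 19 bp
  69→77: 8 bp
  77→90: 13 bp
  90→92: 2 bp
  92→101: 9 bp
  101→116: 15 bp
  116→118: 2 bp
  118→124: 6 bp
  124→134: 10 bp
  134→141: 7 bp
  141→144: 3 bp
  144→2 (wrap): 160-144+2 = 18 bp

[1,2,2,2,3,5,5,6,7,7,8,8,9,9,10,11,13,15,18,19]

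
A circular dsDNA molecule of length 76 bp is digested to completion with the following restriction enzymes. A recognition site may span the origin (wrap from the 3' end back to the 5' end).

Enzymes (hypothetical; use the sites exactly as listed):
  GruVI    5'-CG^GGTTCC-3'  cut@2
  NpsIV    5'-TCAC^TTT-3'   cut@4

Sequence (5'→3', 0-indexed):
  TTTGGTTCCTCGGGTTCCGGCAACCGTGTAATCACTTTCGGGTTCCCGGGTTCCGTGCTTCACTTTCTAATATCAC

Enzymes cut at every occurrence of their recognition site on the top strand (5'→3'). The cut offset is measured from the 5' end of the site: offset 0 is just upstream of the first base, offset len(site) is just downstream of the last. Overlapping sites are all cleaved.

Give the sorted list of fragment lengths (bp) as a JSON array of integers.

Scan for sites:
  GruVI (CGGGTTCC, off=2): starts [10, 38, 46] → cuts [12, 40, 48]
  NpsIV (TCACTTT, off=4): starts [31, 59, 72] → cuts [0, 35, 63]

All cut coordinates (distinct, sorted): [0, 12, 35, 40, 48, 63]

Fragments:
  0→12: 12 bp
  12→35: 23 bp
  35→40: 5 bp
  40→48: 8 bp
  48→63: 15 bp
  63→0 (wrap): 76-63+0 = 13 bp

[5,8,12,13,15,23]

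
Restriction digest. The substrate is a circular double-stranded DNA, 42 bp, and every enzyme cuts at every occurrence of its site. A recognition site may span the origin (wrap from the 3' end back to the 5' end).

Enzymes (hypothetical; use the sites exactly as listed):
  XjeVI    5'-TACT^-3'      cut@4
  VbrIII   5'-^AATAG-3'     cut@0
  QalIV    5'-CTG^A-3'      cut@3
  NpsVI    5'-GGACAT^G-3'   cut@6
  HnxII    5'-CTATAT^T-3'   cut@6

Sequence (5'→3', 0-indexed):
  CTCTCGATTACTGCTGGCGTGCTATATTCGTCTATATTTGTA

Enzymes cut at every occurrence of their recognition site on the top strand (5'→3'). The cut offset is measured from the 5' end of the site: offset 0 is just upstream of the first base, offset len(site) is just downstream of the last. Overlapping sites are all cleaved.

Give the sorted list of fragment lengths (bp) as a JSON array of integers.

[7,10,10,15]

Scan for sites:
  XjeVI TACT/4: at [8, 40] ⇒ [2, 12]
  VbrIII (AATAG, off=0): no sites
  QalIV (CTGA, off=3): no sites
  NpsVI (GGACATG, off=6): no sites
  HnxII CTATATT/6: at [21, 31] ⇒ [27, 37]

Pooled cuts: [2, 12, 27, 37]

Fragments:
  2→12: 10 bp
  12→27: 15 bp
  27→37: 10 bp
  37→2 (wrap): 42-37+2 = 7 bp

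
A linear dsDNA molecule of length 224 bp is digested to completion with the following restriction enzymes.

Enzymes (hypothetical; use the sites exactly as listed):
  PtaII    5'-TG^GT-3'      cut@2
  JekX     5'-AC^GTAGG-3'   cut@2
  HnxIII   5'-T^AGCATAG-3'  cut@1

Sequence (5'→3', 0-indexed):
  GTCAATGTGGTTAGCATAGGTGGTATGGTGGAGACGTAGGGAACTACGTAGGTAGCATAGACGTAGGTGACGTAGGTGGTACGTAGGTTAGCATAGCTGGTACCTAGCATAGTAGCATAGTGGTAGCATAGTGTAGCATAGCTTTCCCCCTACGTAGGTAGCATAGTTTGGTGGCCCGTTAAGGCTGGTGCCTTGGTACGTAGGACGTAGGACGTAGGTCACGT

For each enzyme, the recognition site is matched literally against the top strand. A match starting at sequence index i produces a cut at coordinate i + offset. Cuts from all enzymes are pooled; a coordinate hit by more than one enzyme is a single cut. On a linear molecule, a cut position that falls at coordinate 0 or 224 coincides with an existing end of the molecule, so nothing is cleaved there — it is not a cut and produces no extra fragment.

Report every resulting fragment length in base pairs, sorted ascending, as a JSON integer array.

Per-enzyme occurrences:
  PtaII (TGGT, off=2): starts [7, 20, 25, 76, 97, 120, 168, 185, 193] → cuts [9, 22, 27, 78, 99, 122, 170, 187, 195]
  JekX (ACGTAGG, off=2): starts [33, 45, 60, 69, 80, 151, 197, 204, 211] → cuts [35, 47, 62, 71, 82, 153, 199, 206, 213]
  HnxIII (TAGCATAG, off=1): starts [11, 52, 88, 104, 112, 123, 133, 158] → cuts [12, 53, 89, 105, 113, 124, 134, 159]

All cut coordinates (distinct, sorted): [9, 12, 22, 27, 35, 47, 53, 62, 71, 78, 82, 89, 99, 105, 113, 122, 124, 134, 153, 159, 170, 187, 195, 199, 206, 213]

Fragment lengths:
  [0,9): 9 bp
  [9,12): 3 bp
  [12,22): 10 bp
  [22,27): 5 bp
  [27,35): 8 bp
  [35,47): 12 bp
  [47,53): 6 bp
  [53,62): 9 bp
  [62,71): 9 bp
  [71,78): 7 bp
  [78,82): 4 bp
  [82,89): 7 bp
  [89,99): 10 bp
  [99,105): 6 bp
  [105,113): 8 bp
  [113,122): 9 bp
  [122,124): 2 bp
  [124,134): 10 bp
  [134,153): 19 bp
  [153,159): 6 bp
  [159,170): 11 bp
  [170,187): 17 bp
  [187,195): 8 bp
  [195,199): 4 bp
  [199,206): 7 bp
  [206,213): 7 bp
  [213,224): 11 bp

[2,3,4,4,5,6,6,6,7,7,7,7,8,8,8,9,9,9,9,10,10,10,11,11,12,17,19]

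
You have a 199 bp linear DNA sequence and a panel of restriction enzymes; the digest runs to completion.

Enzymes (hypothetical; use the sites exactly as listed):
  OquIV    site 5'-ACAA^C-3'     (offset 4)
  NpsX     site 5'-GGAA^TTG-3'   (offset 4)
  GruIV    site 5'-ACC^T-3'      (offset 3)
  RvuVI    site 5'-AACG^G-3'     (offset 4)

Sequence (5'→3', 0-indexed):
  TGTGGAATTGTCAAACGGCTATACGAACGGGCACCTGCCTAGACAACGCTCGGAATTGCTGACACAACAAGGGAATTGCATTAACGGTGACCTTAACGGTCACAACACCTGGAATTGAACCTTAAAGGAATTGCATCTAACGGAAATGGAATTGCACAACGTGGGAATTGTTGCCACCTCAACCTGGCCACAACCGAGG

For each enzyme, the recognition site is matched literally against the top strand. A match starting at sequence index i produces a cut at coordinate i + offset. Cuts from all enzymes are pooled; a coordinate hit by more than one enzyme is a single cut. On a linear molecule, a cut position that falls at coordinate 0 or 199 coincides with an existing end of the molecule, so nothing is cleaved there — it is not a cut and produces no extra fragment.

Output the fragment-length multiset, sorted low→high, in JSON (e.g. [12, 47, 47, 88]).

Site scan:
  OquIV ACAAC/4: at [42, 63, 101, 155, 189] ⇒ [46, 67, 105, 159, 193]
  NpsX GGAATTG/4: at [3, 51, 71, 110, 126, 147, 163] ⇒ [7, 55, 75, 114, 130, 151, 167]
  GruIV ACCT/3: at [32, 89, 106, 118, 175, 181] ⇒ [35, 92, 109, 121, 178, 184]
  RvuVI AACGG/4: at [13, 25, 82, 94, 138] ⇒ [17, 29, 86, 98, 142]

Pooled cuts: [7, 17, 29, 35, 46, 55, 67, 75, 86, 92, 98, 105, 109, 114, 121, 130, 142, 151, 159, 167, 178, 184, 193]

Fragments:
  [0,7): 7 bp
  [7,17): 10 bp
  [17,29): 12 bp
  [29,35): 6 bp
  [35,46): 11 bp
  [46,55): 9 bp
  [55,67): 12 bp
  [67,75): 8 bp
  [75,86): 11 bp
  [86,92): 6 bp
  [92,98): 6 bp
  [98,105): 7 bp
  [105,109): 4 bp
  [109,114): 5 bp
  [114,121): 7 bp
  [121,130): 9 bp
  [130,142): 12 bp
  [142,151): 9 bp
  [151,159): 8 bp
  [159,167): 8 bp
  [167,178): 11 bp
  [178,184): 6 bp
  [184,193): 9 bp
  [193,199): 6 bp

[4,5,6,6,6,6,6,7,7,7,8,8,8,9,9,9,9,10,11,11,11,12,12,12]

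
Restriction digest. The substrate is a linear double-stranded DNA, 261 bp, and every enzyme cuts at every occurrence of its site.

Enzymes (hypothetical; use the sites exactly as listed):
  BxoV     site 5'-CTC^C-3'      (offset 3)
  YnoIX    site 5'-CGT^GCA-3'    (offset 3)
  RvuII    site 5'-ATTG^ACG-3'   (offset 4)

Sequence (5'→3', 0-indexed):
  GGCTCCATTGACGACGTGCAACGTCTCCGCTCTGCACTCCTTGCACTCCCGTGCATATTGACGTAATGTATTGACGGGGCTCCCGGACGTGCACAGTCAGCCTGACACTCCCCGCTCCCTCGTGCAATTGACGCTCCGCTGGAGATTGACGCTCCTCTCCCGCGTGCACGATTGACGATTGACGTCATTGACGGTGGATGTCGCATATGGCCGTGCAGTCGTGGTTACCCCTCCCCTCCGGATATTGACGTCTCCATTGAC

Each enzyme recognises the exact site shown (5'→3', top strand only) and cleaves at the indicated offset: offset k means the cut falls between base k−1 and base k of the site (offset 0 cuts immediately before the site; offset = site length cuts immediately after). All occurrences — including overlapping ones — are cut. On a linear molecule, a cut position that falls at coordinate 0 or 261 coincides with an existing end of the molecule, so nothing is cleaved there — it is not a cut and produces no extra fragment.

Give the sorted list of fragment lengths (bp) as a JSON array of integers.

Per-enzyme occurrences:
  BxoV CTCC/3: at [2, 24, 36, 45, 79, 107, 114, 133, 151, 156, 230, 235, 251] ⇒ [5, 27, 39, 48, 82, 110, 117, 136, 154, 159, 233, 238, 254]
  YnoIX CGTGCA/3: at [14, 49, 87, 120, 162, 211] ⇒ [17, 52, 90, 123, 165, 214]
  RvuII ATTGACG/4: at [6, 56, 69, 126, 144, 170, 177, 186, 243] ⇒ [10, 60, 73, 130, 148, 174, 181, 190, 247]

Pooled cuts: [5, 10, 17, 27, 39, 48, 52, 60, 73, 82, 90, 110, 117, 123, 130, 136, 148, 154, 159, 165, 174, 181, 190, 214, 233, 238, 247, 254]

Fragment lengths:
  [0,5): 5 bp
  [5,10): 5 bp
  [10,17): 7 bp
  [17,27): 10 bp
  [27,39): 12 bp
  [39,48): 9 bp
  [48,52): 4 bp
  [52,60): 8 bp
  [60,73): 13 bp
  [73,82): 9 bp
  [82,90): 8 bp
  [90,110): 20 bp
  [110,117): 7 bp
  [117,123): 6 bp
  [123,130): 7 bp
  [130,136): 6 bp
  [136,148): 12 bp
  [148,154): 6 bp
  [154,159): 5 bp
  [159,165): 6 bp
  [165,174): 9 bp
  [174,181): 7 bp
  [181,190): 9 bp
  [190,214): 24 bp
  [214,233): 19 bp
  [233,238): 5 bp
  [238,247): 9 bp
  [247,254): 7 bp
  [254,261): 7 bp

[4,5,5,5,5,6,6,6,6,7,7,7,7,7,7,8,8,9,9,9,9,9,10,12,12,13,19,20,24]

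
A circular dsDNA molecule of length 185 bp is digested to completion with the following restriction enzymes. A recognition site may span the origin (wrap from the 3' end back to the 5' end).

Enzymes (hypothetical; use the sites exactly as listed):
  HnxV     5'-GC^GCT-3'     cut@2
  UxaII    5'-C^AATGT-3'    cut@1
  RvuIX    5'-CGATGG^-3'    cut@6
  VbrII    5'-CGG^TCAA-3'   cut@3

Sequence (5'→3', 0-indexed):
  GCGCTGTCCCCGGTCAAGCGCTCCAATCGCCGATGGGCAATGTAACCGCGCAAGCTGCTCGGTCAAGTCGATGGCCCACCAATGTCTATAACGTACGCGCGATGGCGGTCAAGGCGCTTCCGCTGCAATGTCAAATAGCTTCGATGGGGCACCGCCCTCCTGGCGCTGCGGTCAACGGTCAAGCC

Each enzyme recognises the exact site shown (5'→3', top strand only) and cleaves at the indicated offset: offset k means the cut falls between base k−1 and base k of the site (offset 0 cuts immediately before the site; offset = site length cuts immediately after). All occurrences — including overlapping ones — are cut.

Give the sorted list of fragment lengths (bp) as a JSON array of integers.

[2,3,6,6,7,7,7,9,11,11,12,17,17,21,24,25]

Scan for sites:
  HnxV GCGCT/2: at [0, 17, 113, 162] ⇒ [2, 19, 115, 164]
  UxaII CAATGT/1: at [37, 79, 125] ⇒ [38, 80, 126]
  RvuIX CGATGG/6: at [30, 68, 99, 141] ⇒ [36, 74, 105, 147]
  VbrII CGGTCAA/3: at [10, 59, 105, 168, 175] ⇒ [13, 62, 108, 171, 178]

All cut coordinates (distinct, sorted): [2, 13, 19, 36, 38, 62, 74, 80, 105, 108, 115, 126, 147, 164, 171, 178]

Fragments:
  2→13: 11 bp
  13→19: 6 bp
  19→36: 17 bp
  36→38: 2 bp
  38→62: 24 bp
  62→74: 12 bp
  74→80: 6 bp
  80→105: 25 bp
  105→108: 3 bp
  108→115: 7 bp
  115→126: 11 bp
  126→147: 21 bp
  147→164: 17 bp
  164→171: 7 bp
  171→178: 7 bp
  178→2 (wrap): 185-178+2 = 9 bp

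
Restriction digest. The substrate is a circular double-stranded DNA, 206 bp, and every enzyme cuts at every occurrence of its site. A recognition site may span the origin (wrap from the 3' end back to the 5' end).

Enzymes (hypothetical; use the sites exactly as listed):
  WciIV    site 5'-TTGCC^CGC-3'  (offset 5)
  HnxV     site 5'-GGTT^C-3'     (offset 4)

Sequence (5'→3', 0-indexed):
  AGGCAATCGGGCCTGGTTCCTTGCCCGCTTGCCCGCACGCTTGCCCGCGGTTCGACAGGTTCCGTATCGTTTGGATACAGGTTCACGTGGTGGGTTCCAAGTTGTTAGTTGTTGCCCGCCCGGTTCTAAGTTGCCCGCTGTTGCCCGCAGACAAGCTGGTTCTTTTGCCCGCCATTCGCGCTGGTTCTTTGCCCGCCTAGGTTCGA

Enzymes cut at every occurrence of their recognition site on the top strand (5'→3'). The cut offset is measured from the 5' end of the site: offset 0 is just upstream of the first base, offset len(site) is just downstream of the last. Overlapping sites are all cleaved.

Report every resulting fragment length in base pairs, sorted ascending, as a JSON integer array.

Scan for sites:
  WciIV TTGCCCGC/5: at [20, 28, 40, 111, 130, 140, 164, 188] ⇒ [25, 33, 45, 116, 135, 145, 169, 193]
  HnxV GGTTC/4: at [14, 48, 57, 79, 92, 121, 157, 182, 199] ⇒ [18, 52, 61, 83, 96, 125, 161, 186, 203]

Pooled cuts: [18, 25, 33, 45, 52, 61, 83, 96, 116, 125, 135, 145, 161, 169, 186, 193, 203]

Fragments:
  18→25: 7 bp
  25→33: 8 bp
  33→45: 12 bp
  45→52: 7 bp
  52→61: 9 bp
  61→83: 22 bp
  83→96: 13 bp
  96→116: 20 bp
  116→125: 9 bp
  125→135: 10 bp
  135→145: 10 bp
  145→161: 16 bp
  161→169: 8 bp
  169→186: 17 bp
  186→193: 7 bp
  193→203: 10 bp
  203→18 (wrap): 206-203+18 = 21 bp

[7,7,7,8,8,9,9,10,10,10,12,13,16,17,20,21,22]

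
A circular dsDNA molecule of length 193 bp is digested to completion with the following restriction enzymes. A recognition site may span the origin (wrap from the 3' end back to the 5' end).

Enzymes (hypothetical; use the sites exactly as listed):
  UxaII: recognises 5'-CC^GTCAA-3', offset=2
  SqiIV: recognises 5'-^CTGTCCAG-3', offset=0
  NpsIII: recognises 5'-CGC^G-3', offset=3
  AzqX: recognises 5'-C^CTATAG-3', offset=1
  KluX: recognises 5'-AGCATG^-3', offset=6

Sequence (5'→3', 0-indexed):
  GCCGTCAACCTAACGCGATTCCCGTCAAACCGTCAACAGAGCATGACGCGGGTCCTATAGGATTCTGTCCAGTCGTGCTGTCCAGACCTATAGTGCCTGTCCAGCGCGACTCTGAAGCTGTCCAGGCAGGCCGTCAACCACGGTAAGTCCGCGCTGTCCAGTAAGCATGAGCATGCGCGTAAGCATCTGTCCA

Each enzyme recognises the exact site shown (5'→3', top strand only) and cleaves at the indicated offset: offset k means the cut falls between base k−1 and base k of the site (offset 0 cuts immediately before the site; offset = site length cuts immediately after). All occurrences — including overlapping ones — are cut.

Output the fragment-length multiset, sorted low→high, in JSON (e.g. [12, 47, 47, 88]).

Site scan:
  UxaII (CCGTCAA, off=2): starts [1, 21, 29, 130] → cuts [3, 23, 31, 132]
  SqiIV (CTGTCCAG, off=0): starts [64, 77, 96, 117, 153, 186] → cuts [64, 77, 96, 117, 153, 186]
  NpsIII (CGCG, off=3): starts [13, 46, 104, 149, 175] → cuts [16, 49, 107, 152, 178]
  AzqX (CCTATAG, off=1): starts [53, 86] → cuts [54, 87]
  KluX (AGCATG, off=6): starts [39, 163, 169] → cuts [45, 169, 175]

Pooled cuts: [3, 16, 23, 31, 45, 49, 54, 64, 77, 87, 96, 107, 117, 132, 152, 153, 169, 175, 178, 186]

Fragments:
  3→16: 13 bp
  16→23: 7 bp
  23→31: 8 bp
  31→45: 14 bp
  45→49: 4 bp
  49→54: 5 bp
  54→64: 10 bp
  64→77: 13 bp
  77→87: 10 bp
  87→96: 9 bp
  96→107: 11 bp
  107→117: 10 bp
  117→132: 15 bp
  132→152: 20 bp
  152→153: 1 bp
  153→169: 16 bp
  169→175: 6 bp
  175→178: 3 bp
  178→186: 8 bp
  186→3 (wrap): 193-186+3 = 10 bp

[1,3,4,5,6,7,8,8,9,10,10,10,10,11,13,13,14,15,16,20]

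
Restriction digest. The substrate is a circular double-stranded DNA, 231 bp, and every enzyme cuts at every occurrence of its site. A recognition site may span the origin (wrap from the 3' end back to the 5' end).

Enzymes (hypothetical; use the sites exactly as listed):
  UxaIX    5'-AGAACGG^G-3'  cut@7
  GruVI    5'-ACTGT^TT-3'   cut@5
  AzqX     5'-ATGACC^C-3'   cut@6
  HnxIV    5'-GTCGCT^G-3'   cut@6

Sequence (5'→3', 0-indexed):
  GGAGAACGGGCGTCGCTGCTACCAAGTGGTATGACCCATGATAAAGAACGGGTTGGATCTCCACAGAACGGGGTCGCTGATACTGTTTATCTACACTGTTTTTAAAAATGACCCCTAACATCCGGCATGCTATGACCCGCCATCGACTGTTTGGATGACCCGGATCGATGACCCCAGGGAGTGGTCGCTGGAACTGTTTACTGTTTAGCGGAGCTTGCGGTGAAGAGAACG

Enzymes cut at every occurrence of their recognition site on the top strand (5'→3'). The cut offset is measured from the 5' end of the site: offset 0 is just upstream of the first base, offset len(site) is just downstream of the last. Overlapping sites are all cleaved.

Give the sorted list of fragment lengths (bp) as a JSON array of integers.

Site scan:
  UxaIX (AGAACGGG, off=7): starts [2, 44, 64, 225] → cuts [1, 9, 51, 71]
  GruVI (ACTGTTT, off=5): starts [81, 94, 145, 192, 199] → cuts [86, 99, 150, 197, 204]
  AzqX (ATGACCC, off=6): starts [30, 107, 131, 154, 167] → cuts [36, 113, 137, 160, 173]
  HnxIV (GTCGCTG, off=6): starts [11, 72, 183] → cuts [17, 78, 189]

Pooled cuts: [1, 9, 17, 36, 51, 71, 78, 86, 99, 113, 137, 150, 160, 173, 189, 197, 204]

Fragments:
  1→9: 8 bp
  9→17: 8 bp
  17→36: 19 bp
  36→51: 15 bp
  51→71: 20 bp
  71→78: 7 bp
  78→86: 8 bp
  86→99: 13 bp
  99→113: 14 bp
  113→137: 24 bp
  137→150: 13 bp
  150→160: 10 bp
  160→173: 13 bp
  173→189: 16 bp
  189→197: 8 bp
  197→204: 7 bp
  204→1 (wrap): 231-204+1 = 28 bp

[7,7,8,8,8,8,10,13,13,13,14,15,16,19,20,24,28]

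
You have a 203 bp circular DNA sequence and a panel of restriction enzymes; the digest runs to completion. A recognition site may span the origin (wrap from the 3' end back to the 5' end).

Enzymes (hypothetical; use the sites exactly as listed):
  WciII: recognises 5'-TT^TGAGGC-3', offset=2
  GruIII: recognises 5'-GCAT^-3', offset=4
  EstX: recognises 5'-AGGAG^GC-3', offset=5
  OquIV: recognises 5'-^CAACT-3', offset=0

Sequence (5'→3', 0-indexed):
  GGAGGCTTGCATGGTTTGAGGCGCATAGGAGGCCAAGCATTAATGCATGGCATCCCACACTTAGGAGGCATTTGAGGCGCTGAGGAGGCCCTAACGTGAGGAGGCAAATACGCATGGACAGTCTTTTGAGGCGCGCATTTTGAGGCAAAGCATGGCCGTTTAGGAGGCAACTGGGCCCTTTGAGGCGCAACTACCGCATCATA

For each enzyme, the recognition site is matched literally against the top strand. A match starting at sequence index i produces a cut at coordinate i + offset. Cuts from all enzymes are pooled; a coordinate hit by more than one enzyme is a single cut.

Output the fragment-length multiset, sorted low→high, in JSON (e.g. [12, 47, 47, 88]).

Scan for sites:
  WciII (TTTGAGGC, off=2): starts [14, 70, 124, 138, 178] → cuts [16, 72, 126, 140, 180]
  GruIII (GCAT, off=4): starts [8, 22, 36, 44, 49, 67, 111, 134, 149, 195] → cuts [12, 26, 40, 48, 53, 71, 115, 138, 153, 199]
  EstX (AGGAGGC, off=5): starts [26, 62, 82, 98, 161, 202] → cuts [4, 31, 67, 87, 103, 166]
  OquIV (CAACT, off=0): starts [167, 187] → cuts [167, 187]

All cut coordinates (distinct, sorted): [4, 12, 16, 26, 31, 40, 48, 53, 67, 71, 72, 87, 103, 115, 126, 138, 140, 153, 166, 167, 180, 187, 199]

Fragment lengths:
  4→12: 8 bp
  12→16: 4 bp
  16→26: 10 bp
  26→31: 5 bp
  31→40: 9 bp
  40→48: 8 bp
  48→53: 5 bp
  53→67: 14 bp
  67→71: 4 bp
  71→72: 1 bp
  72→87: 15 bp
  87→103: 16 bp
  103→115: 12 bp
  115→126: 11 bp
  126→138: 12 bp
  138→140: 2 bp
  140→153: 13 bp
  153→166: 13 bp
  166→167: 1 bp
  167→180: 13 bp
  180→187: 7 bp
  187→199: 12 bp
  199→4 (wrap): 203-199+4 = 8 bp

[1,1,2,4,4,5,5,7,8,8,8,9,10,11,12,12,12,13,13,13,14,15,16]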